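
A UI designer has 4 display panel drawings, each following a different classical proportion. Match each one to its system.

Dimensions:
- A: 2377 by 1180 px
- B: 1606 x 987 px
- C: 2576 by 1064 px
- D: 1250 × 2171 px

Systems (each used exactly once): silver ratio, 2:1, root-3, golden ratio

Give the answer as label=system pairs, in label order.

A = 2377/1180 ≈ 2.014 → 2:1 (2.000)
B = 1606/987 ≈ 1.627 → golden ratio (1.618)
C = 2576/1064 ≈ 2.421 → silver ratio (2.414)
D = 2171/1250 ≈ 1.737 → root-3 (1.732)

A=2:1, B=golden ratio, C=silver ratio, D=root-3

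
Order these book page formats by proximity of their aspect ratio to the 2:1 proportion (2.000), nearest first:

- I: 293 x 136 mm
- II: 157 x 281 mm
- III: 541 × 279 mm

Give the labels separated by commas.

Ratios: I = 293 / 136 ≈ 2.154; II = 281 / 157 ≈ 1.790; III = 541 / 279 ≈ 1.939.
|Δ from 2.000|: I 0.154; II 0.210; III 0.061.

III, I, II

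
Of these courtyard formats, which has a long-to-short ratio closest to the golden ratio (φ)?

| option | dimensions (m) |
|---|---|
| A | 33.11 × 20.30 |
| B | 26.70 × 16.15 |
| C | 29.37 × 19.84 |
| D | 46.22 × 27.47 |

A

Target golden ratio ≈ 1.618.
A: 1.631 (Δ0.013)  B: 1.653 (Δ0.035)  C: 1.480 (Δ0.138)  D: 1.683 (Δ0.065)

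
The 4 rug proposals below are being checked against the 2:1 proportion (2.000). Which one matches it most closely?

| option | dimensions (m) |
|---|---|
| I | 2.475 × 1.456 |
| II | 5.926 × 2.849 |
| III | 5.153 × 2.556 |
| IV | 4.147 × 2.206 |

III

Ratios (long/short): I ≈ 1.700; II ≈ 2.080; III ≈ 2.016; IV ≈ 1.880.
2:1 ≈ 2.000; option III is nearest (Δ 0.016).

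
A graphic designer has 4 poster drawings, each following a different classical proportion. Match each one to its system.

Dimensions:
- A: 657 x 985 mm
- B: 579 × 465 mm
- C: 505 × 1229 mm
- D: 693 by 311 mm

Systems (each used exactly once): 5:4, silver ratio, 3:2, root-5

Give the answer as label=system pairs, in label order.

A = 985/657 ≈ 1.499 → 3:2 (1.500)
B = 579/465 ≈ 1.245 → 5:4 (1.250)
C = 1229/505 ≈ 2.434 → silver ratio (2.414)
D = 693/311 ≈ 2.228 → root-5 (2.236)

A=3:2, B=5:4, C=silver ratio, D=root-5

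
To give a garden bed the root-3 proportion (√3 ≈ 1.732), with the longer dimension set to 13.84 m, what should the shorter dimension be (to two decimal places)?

root-3 ≈ 1.73205.
Shorter side = 13.84 ÷ 1.73205 ≈ 7.9905 → 7.99 m.

7.99 m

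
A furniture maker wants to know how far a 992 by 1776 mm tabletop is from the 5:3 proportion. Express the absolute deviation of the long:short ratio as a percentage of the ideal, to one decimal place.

7.4%

Ratio = 1776 / 992 ≈ 1.7903.
Ideal 5:3 ≈ 1.6667. |1.7903 − 1.6667| / 1.6667 ≈ 7.42% → 7.4%.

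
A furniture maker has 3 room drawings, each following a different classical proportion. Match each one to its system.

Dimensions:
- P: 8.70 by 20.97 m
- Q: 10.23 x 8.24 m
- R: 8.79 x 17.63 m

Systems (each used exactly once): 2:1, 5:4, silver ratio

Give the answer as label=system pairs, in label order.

P=silver ratio, Q=5:4, R=2:1

P = 20.97/8.70 ≈ 2.410 → silver ratio (2.414)
Q = 10.23/8.24 ≈ 1.242 → 5:4 (1.250)
R = 17.63/8.79 ≈ 2.006 → 2:1 (2.000)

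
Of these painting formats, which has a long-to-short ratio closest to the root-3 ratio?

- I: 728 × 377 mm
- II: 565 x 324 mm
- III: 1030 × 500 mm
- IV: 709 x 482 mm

Target root-3 ≈ 1.732.
I: 1.931 (Δ0.199)  II: 1.744 (Δ0.012)  III: 2.060 (Δ0.328)  IV: 1.471 (Δ0.261)

II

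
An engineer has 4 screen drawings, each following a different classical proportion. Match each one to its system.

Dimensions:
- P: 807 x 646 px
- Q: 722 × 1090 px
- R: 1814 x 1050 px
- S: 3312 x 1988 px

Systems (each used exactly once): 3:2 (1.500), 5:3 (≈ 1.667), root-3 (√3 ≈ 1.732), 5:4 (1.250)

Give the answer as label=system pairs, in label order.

P=5:4, Q=3:2, R=root-3, S=5:3

P = 807/646 ≈ 1.249 → 5:4 (1.250)
Q = 1090/722 ≈ 1.510 → 3:2 (1.500)
R = 1814/1050 ≈ 1.728 → root-3 (1.732)
S = 3312/1988 ≈ 1.666 → 5:3 (1.667)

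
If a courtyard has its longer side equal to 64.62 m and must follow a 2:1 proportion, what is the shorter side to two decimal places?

2:1 = 2.00000.
Shorter side = 64.62 ÷ 2.00000 ≈ 32.3100 → 32.31 m.

32.31 m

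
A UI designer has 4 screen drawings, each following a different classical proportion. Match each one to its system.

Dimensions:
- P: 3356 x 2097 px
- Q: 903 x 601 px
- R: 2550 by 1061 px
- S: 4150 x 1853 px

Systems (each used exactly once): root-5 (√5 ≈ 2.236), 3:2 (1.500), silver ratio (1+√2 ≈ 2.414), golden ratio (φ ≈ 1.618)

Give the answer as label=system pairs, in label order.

Ratios: P ≈ 1.600; Q ≈ 1.502; R ≈ 2.403; S ≈ 2.240.
Targets: root-5 ≈ 2.236; 3:2 ≈ 1.500; silver ratio ≈ 2.414; golden ratio ≈ 1.618.

P=golden ratio, Q=3:2, R=silver ratio, S=root-5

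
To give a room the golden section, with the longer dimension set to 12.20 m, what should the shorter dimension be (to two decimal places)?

7.54 m

golden ratio ≈ 1.61803.
Shorter side = 12.20 ÷ 1.61803 ≈ 7.5400 → 7.54 m.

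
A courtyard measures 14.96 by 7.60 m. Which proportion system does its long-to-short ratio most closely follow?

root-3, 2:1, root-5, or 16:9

Ratio = 14.96 / 7.60 ≈ 1.968.
Distances: root-3 1.732 (Δ 0.236); 2:1 2.000 (Δ 0.032); root-5 2.236 (Δ 0.268); 16:9 1.778 (Δ 0.190).

2:1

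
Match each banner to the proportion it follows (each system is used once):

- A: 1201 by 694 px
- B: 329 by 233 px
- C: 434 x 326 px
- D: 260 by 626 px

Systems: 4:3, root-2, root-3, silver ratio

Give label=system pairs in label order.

Ratios: A ≈ 1.731; B ≈ 1.412; C ≈ 1.331; D ≈ 2.408.
Targets: 4:3 ≈ 1.333; root-2 ≈ 1.414; root-3 ≈ 1.732; silver ratio ≈ 2.414.

A=root-3, B=root-2, C=4:3, D=silver ratio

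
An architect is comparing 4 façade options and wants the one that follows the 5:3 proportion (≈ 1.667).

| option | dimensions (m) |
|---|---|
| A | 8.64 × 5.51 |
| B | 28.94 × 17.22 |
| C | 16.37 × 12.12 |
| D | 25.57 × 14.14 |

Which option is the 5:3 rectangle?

B

Target 5:3 ≈ 1.667.
A: 1.568 (Δ0.099)  B: 1.681 (Δ0.014)  C: 1.351 (Δ0.316)  D: 1.808 (Δ0.141)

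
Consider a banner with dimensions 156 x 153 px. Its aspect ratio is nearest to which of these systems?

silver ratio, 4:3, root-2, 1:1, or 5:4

156/153 ≈ 1.020. Nearest candidates are 1:1 (1.000, off by 0.020) and 5:4 (1.250, off by 0.230).

1:1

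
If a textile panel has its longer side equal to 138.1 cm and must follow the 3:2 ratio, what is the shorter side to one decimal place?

3:2 = 1.50000.
Shorter side = 138.1 ÷ 1.50000 ≈ 92.067 → 92.1 cm.

92.1 cm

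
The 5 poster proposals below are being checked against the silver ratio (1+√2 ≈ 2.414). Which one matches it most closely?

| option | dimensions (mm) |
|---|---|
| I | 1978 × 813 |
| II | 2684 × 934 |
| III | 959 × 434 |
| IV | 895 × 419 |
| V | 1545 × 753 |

I

Target silver ratio ≈ 2.414.
I: 2.433 (Δ0.019)  II: 2.874 (Δ0.460)  III: 2.210 (Δ0.204)  IV: 2.136 (Δ0.278)  V: 2.052 (Δ0.362)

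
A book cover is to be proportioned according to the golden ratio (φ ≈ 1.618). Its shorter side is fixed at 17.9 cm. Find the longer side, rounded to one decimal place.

29.0 cm

golden ratio ≈ 1.61803.
Longer side = 17.9 × 1.61803 ≈ 28.963 → 29.0 cm.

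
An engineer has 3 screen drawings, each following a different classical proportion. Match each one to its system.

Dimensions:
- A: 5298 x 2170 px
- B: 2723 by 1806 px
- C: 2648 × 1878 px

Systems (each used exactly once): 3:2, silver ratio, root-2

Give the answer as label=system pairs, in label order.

A=silver ratio, B=3:2, C=root-2

Ratios: A ≈ 2.441; B ≈ 1.508; C ≈ 1.410.
Targets: 3:2 ≈ 1.500; silver ratio ≈ 2.414; root-2 ≈ 1.414.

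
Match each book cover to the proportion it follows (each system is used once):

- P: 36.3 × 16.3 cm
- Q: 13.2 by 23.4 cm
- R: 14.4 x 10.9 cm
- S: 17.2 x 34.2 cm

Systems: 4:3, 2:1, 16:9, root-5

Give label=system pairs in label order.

Ratios: P ≈ 2.227; Q ≈ 1.773; R ≈ 1.321; S ≈ 1.988.
Targets: 4:3 ≈ 1.333; 2:1 ≈ 2.000; 16:9 ≈ 1.778; root-5 ≈ 2.236.

P=root-5, Q=16:9, R=4:3, S=2:1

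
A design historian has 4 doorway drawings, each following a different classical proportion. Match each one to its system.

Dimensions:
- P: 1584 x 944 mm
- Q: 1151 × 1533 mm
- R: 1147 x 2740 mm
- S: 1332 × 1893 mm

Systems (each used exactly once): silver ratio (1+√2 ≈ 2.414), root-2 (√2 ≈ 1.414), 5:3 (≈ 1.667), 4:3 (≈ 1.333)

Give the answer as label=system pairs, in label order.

Ratios: P ≈ 1.678; Q ≈ 1.332; R ≈ 2.389; S ≈ 1.421.
Targets: silver ratio ≈ 2.414; root-2 ≈ 1.414; 5:3 ≈ 1.667; 4:3 ≈ 1.333.

P=5:3, Q=4:3, R=silver ratio, S=root-2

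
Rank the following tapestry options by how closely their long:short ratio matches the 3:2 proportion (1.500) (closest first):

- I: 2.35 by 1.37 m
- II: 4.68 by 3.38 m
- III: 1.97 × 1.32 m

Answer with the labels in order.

III, II, I

Ratios: I = 2.35 / 1.37 ≈ 1.715; II = 4.68 / 3.38 ≈ 1.385; III = 1.97 / 1.32 ≈ 1.492.
|Δ from 1.500|: I 0.215; II 0.115; III 0.008.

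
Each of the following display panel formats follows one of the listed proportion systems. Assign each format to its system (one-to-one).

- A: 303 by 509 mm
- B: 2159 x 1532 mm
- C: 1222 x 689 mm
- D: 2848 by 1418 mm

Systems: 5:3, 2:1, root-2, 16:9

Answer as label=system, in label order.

A=5:3, B=root-2, C=16:9, D=2:1

Ratios: A ≈ 1.680; B ≈ 1.409; C ≈ 1.774; D ≈ 2.008.
Targets: 5:3 ≈ 1.667; 2:1 ≈ 2.000; root-2 ≈ 1.414; 16:9 ≈ 1.778.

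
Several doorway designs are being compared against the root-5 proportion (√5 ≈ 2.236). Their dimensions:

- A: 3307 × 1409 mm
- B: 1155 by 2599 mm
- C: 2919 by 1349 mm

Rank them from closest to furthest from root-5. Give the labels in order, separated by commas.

B, C, A

A: 3307/1409 ≈ 2.347 → |2.347 − 2.236| = 0.111
B: 2599/1155 ≈ 2.250 → |2.250 − 2.236| = 0.014
C: 2919/1349 ≈ 2.164 → |2.164 − 2.236| = 0.072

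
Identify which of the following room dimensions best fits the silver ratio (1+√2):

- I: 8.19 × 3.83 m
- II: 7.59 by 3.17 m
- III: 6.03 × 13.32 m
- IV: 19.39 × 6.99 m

Ratios (long/short): I ≈ 2.138; II ≈ 2.394; III ≈ 2.209; IV ≈ 2.774.
silver ratio ≈ 2.414; option II is nearest (Δ 0.020).

II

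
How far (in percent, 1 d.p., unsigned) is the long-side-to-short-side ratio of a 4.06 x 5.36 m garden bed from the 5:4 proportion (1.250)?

Ratio = 5.36 / 4.06 ≈ 1.3202.
Ideal 5:4 = 1.2500. |1.3202 − 1.2500| / 1.2500 ≈ 5.62% → 5.6%.

5.6%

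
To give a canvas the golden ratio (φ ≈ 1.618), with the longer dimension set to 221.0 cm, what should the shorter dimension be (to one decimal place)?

136.6 cm

golden ratio ≈ 1.61803.
Shorter side = 221.0 ÷ 1.61803 ≈ 136.586 → 136.6 cm.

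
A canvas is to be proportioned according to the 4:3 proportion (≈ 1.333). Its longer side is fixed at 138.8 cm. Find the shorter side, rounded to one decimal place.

4:3 ≈ 1.33333.
Shorter side = 138.8 ÷ 1.33333 ≈ 104.100 → 104.1 cm.

104.1 cm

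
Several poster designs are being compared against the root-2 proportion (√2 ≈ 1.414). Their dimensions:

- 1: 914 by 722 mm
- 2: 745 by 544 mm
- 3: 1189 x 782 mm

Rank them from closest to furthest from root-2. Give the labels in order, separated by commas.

1: 914/722 ≈ 1.266 → |1.266 − 1.414| = 0.148
2: 745/544 ≈ 1.369 → |1.369 − 1.414| = 0.045
3: 1189/782 ≈ 1.520 → |1.520 − 1.414| = 0.106

2, 3, 1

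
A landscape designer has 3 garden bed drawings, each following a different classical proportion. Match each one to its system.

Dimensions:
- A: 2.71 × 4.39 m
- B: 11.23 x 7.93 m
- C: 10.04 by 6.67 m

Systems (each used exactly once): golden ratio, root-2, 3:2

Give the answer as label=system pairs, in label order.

A = 4.39/2.71 ≈ 1.620 → golden ratio (1.618)
B = 11.23/7.93 ≈ 1.416 → root-2 (1.414)
C = 10.04/6.67 ≈ 1.505 → 3:2 (1.500)

A=golden ratio, B=root-2, C=3:2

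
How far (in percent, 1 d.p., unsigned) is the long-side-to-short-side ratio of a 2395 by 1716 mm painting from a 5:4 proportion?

11.7%

Ratio = 2395 / 1716 ≈ 1.3957.
Ideal 5:4 = 1.2500. |1.3957 − 1.2500| / 1.2500 ≈ 11.66% → 11.7%.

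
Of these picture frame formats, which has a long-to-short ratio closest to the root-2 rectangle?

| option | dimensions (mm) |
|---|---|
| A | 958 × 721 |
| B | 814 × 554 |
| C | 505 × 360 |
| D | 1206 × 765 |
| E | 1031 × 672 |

Ratios (long/short): A ≈ 1.329; B ≈ 1.469; C ≈ 1.403; D ≈ 1.576; E ≈ 1.534.
root-2 ≈ 1.414; option C is nearest (Δ 0.011).

C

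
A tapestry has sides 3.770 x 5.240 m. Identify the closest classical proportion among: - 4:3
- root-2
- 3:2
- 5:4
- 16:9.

Ratio = 5.240 / 3.770 ≈ 1.390.
Distances: 4:3 1.333 (Δ 0.057); root-2 1.414 (Δ 0.024); 3:2 1.500 (Δ 0.110); 5:4 1.250 (Δ 0.140); 16:9 1.778 (Δ 0.388).

root-2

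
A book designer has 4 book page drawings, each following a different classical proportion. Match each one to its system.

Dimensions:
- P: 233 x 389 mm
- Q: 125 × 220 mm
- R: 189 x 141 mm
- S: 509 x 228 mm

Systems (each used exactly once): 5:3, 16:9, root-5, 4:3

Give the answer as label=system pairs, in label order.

Ratios: P ≈ 1.670; Q ≈ 1.760; R ≈ 1.340; S ≈ 2.232.
Targets: 5:3 ≈ 1.667; 16:9 ≈ 1.778; root-5 ≈ 2.236; 4:3 ≈ 1.333.

P=5:3, Q=16:9, R=4:3, S=root-5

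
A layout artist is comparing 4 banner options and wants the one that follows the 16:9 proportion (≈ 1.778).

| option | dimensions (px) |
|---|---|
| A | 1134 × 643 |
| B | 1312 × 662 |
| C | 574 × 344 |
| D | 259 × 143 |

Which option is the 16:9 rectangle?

A

Ratios (long/short): A ≈ 1.764; B ≈ 1.982; C ≈ 1.669; D ≈ 1.811.
16:9 ≈ 1.778; option A is nearest (Δ 0.014).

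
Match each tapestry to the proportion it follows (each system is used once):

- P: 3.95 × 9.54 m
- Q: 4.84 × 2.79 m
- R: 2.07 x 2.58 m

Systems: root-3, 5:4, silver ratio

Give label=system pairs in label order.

P = 9.54/3.95 ≈ 2.415 → silver ratio (2.414)
Q = 4.84/2.79 ≈ 1.735 → root-3 (1.732)
R = 2.58/2.07 ≈ 1.246 → 5:4 (1.250)

P=silver ratio, Q=root-3, R=5:4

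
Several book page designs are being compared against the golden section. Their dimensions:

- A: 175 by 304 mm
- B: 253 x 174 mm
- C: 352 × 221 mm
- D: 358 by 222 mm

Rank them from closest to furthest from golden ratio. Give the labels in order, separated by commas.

Ratios: A = 304 / 175 ≈ 1.737; B = 253 / 174 ≈ 1.454; C = 352 / 221 ≈ 1.593; D = 358 / 222 ≈ 1.613.
|Δ from 1.618|: A 0.119; B 0.164; C 0.025; D 0.005.

D, C, A, B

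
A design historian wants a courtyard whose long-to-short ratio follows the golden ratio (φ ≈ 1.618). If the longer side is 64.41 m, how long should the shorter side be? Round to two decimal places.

golden ratio ≈ 1.61803.
Shorter side = 64.41 ÷ 1.61803 ≈ 39.8077 → 39.81 m.

39.81 m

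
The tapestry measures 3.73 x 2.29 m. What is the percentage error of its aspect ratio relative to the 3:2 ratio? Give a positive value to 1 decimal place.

Ratio = 3.73 / 2.29 ≈ 1.6288.
Ideal 3:2 = 1.5000. |1.6288 − 1.5000| / 1.5000 ≈ 8.59% → 8.6%.

8.6%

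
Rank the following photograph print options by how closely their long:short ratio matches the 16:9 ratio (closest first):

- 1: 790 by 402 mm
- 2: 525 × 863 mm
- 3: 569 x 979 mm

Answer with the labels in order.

1: 790/402 ≈ 1.965 → |1.965 − 1.778| = 0.187
2: 863/525 ≈ 1.644 → |1.644 − 1.778| = 0.134
3: 979/569 ≈ 1.721 → |1.721 − 1.778| = 0.057

3, 2, 1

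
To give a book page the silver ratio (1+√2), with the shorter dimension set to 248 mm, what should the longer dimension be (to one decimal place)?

silver ratio ≈ 2.41421.
Longer side = 248 × 2.41421 ≈ 598.724 → 598.7 mm.

598.7 mm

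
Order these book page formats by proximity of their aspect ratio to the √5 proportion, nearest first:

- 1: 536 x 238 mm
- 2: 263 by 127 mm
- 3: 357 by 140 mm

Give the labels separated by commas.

Ratios: 1 = 536 / 238 ≈ 2.252; 2 = 263 / 127 ≈ 2.071; 3 = 357 / 140 ≈ 2.550.
|Δ from 2.236|: 1 0.016; 2 0.165; 3 0.314.

1, 2, 3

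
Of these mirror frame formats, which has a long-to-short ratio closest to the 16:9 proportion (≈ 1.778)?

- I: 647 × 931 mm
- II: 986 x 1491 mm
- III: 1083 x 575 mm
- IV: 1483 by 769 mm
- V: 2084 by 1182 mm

V

Ratios (long/short): I ≈ 1.439; II ≈ 1.512; III ≈ 1.883; IV ≈ 1.928; V ≈ 1.763.
16:9 ≈ 1.778; option V is nearest (Δ 0.015).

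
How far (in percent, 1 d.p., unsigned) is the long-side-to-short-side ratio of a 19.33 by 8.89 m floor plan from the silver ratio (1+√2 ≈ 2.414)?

9.9%

Ratio = 19.33 / 8.89 ≈ 2.1744.
Ideal silver ratio ≈ 2.4142. |2.1744 − 2.4142| / 2.4142 ≈ 9.93% → 9.9%.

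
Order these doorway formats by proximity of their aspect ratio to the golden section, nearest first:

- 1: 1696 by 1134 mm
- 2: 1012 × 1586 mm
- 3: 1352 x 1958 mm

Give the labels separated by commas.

2, 1, 3

1: 1696/1134 ≈ 1.496 → |1.496 − 1.618| = 0.122
2: 1586/1012 ≈ 1.567 → |1.567 − 1.618| = 0.051
3: 1958/1352 ≈ 1.448 → |1.448 − 1.618| = 0.170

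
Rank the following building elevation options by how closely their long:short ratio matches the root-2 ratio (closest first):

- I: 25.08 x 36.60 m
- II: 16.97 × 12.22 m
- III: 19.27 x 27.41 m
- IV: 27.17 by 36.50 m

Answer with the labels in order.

Ratios: I = 36.60 / 25.08 ≈ 1.459; II = 16.97 / 12.22 ≈ 1.389; III = 27.41 / 19.27 ≈ 1.422; IV = 36.50 / 27.17 ≈ 1.343.
|Δ from 1.414|: I 0.045; II 0.025; III 0.008; IV 0.071.

III, II, I, IV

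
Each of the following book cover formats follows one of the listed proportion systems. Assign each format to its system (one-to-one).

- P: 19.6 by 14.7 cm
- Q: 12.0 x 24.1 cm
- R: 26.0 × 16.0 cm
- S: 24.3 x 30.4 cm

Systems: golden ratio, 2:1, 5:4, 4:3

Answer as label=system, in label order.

P=4:3, Q=2:1, R=golden ratio, S=5:4

Ratios: P ≈ 1.333; Q ≈ 2.008; R ≈ 1.625; S ≈ 1.251.
Targets: golden ratio ≈ 1.618; 2:1 ≈ 2.000; 5:4 ≈ 1.250; 4:3 ≈ 1.333.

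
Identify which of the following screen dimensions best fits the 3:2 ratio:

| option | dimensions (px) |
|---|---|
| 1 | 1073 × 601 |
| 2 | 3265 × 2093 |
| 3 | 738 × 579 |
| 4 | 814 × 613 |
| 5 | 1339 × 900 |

Target 3:2 ≈ 1.500.
1: 1.785 (Δ0.285)  2: 1.560 (Δ0.060)  3: 1.275 (Δ0.225)  4: 1.328 (Δ0.172)  5: 1.488 (Δ0.012)

5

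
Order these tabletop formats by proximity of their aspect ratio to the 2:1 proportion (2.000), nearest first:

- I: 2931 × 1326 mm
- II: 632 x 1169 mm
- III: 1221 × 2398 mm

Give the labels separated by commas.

I: 2931/1326 ≈ 2.210 → |2.210 − 2.000| = 0.210
II: 1169/632 ≈ 1.850 → |1.850 − 2.000| = 0.150
III: 2398/1221 ≈ 1.964 → |1.964 − 2.000| = 0.036

III, II, I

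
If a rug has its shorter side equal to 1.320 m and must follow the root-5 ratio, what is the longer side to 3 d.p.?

2.952 m

root-5 ≈ 2.23607.
Longer side = 1.320 × 2.23607 ≈ 2.95161 → 2.952 m.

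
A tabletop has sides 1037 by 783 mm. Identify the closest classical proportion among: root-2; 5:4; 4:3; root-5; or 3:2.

4:3

1037/783 ≈ 1.324. Nearest candidates are 4:3 (1.333, off by 0.009) and 5:4 (1.250, off by 0.074).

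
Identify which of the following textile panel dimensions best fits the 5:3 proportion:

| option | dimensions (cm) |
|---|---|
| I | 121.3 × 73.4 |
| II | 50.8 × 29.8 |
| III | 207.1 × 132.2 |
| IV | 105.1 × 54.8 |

Target 5:3 ≈ 1.667.
I: 1.653 (Δ0.014)  II: 1.705 (Δ0.038)  III: 1.567 (Δ0.100)  IV: 1.918 (Δ0.251)

I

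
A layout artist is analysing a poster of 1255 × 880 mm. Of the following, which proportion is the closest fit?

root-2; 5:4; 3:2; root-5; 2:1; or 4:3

1255/880 ≈ 1.426. Nearest candidates are root-2 (1.414, off by 0.012) and 3:2 (1.500, off by 0.074).

root-2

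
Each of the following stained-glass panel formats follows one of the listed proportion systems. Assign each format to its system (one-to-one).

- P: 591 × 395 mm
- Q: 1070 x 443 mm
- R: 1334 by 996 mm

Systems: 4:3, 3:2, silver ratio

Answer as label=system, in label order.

P = 591/395 ≈ 1.496 → 3:2 (1.500)
Q = 1070/443 ≈ 2.415 → silver ratio (2.414)
R = 1334/996 ≈ 1.339 → 4:3 (1.333)

P=3:2, Q=silver ratio, R=4:3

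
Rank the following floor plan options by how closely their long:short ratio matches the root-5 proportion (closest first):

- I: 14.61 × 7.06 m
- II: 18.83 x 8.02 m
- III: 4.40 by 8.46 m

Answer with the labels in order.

I: 14.61/7.06 ≈ 2.069 → |2.069 − 2.236| = 0.167
II: 18.83/8.02 ≈ 2.348 → |2.348 − 2.236| = 0.112
III: 8.46/4.40 ≈ 1.923 → |1.923 − 2.236| = 0.313

II, I, III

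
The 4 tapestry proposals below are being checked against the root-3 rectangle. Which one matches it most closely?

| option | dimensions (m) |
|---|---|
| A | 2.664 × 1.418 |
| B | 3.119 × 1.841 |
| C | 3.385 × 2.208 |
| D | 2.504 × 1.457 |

Target root-3 ≈ 1.732.
A: 1.879 (Δ0.147)  B: 1.694 (Δ0.038)  C: 1.533 (Δ0.199)  D: 1.719 (Δ0.013)

D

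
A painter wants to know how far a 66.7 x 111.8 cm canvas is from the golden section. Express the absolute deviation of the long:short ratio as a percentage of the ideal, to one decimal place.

Ratio = 111.8 / 66.7 ≈ 1.6762.
Ideal golden ratio ≈ 1.6180. |1.6762 − 1.6180| / 1.6180 ≈ 3.60% → 3.6%.

3.6%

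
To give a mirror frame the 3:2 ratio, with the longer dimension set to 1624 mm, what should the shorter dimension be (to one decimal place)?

1082.7 mm

3:2 = 1.50000.
Shorter side = 1624 ÷ 1.50000 ≈ 1082.667 → 1082.7 mm.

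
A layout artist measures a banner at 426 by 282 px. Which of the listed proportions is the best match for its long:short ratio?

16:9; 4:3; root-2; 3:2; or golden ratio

426/282 ≈ 1.511. Nearest candidates are 3:2 (1.500, off by 0.011) and root-2 (1.414, off by 0.097).

3:2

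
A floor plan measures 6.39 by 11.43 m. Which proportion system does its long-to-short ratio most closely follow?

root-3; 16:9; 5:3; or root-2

11.43/6.39 ≈ 1.789. Nearest candidates are 16:9 (1.778, off by 0.011) and root-3 (1.732, off by 0.057).

16:9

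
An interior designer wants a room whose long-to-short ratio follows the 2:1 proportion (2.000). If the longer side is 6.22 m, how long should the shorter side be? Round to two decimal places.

3.11 m

2:1 = 2.00000.
Shorter side = 6.22 ÷ 2.00000 ≈ 3.1100 → 3.11 m.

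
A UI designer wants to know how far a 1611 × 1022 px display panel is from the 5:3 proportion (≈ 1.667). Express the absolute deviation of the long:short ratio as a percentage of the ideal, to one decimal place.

5.4%

Ratio = 1611 / 1022 ≈ 1.5763.
Ideal 5:3 ≈ 1.6667. |1.5763 − 1.6667| / 1.6667 ≈ 5.42% → 5.4%.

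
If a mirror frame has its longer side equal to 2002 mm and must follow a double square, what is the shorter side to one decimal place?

2:1 = 2.00000.
Shorter side = 2002 ÷ 2.00000 ≈ 1001.000 → 1001.0 mm.

1001.0 mm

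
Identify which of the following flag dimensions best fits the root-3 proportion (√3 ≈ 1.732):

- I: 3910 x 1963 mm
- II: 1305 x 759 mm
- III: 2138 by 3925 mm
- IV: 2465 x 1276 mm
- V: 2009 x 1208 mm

II

Ratios (long/short): I ≈ 1.992; II ≈ 1.719; III ≈ 1.836; IV ≈ 1.932; V ≈ 1.663.
root-3 ≈ 1.732; option II is nearest (Δ 0.013).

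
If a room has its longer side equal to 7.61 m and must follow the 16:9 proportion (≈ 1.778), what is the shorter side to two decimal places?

16:9 ≈ 1.77778.
Shorter side = 7.61 ÷ 1.77778 ≈ 4.2806 → 4.28 m.

4.28 m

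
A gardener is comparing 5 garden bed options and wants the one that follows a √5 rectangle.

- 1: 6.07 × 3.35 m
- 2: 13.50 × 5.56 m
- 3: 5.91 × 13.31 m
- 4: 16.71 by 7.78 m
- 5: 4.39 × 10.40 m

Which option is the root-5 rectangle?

Target root-5 ≈ 2.236.
1: 1.812 (Δ0.424)  2: 2.428 (Δ0.192)  3: 2.252 (Δ0.016)  4: 2.148 (Δ0.088)  5: 2.369 (Δ0.133)

3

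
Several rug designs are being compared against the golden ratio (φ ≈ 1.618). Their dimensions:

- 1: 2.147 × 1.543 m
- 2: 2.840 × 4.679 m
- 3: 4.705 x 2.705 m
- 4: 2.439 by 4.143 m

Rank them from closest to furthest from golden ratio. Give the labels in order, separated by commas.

1: 2.147/1.543 ≈ 1.391 → |1.391 − 1.618| = 0.227
2: 4.679/2.840 ≈ 1.648 → |1.648 − 1.618| = 0.030
3: 4.705/2.705 ≈ 1.739 → |1.739 − 1.618| = 0.121
4: 4.143/2.439 ≈ 1.699 → |1.699 − 1.618| = 0.081

2, 4, 3, 1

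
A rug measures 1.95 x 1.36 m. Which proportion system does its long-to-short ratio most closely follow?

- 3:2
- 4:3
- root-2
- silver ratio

1.95/1.36 ≈ 1.434. Nearest candidates are root-2 (1.414, off by 0.020) and 3:2 (1.500, off by 0.066).

root-2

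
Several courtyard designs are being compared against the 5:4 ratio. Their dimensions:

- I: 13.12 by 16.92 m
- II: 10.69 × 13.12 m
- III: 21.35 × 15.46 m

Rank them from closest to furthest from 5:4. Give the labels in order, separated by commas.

II, I, III

I: 16.92/13.12 ≈ 1.290 → |1.290 − 1.250| = 0.040
II: 13.12/10.69 ≈ 1.227 → |1.227 − 1.250| = 0.023
III: 21.35/15.46 ≈ 1.381 → |1.381 − 1.250| = 0.131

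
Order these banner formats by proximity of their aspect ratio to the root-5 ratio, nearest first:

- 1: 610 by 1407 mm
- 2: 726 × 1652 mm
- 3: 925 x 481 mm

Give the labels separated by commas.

2, 1, 3

Ratios: 1 = 1407 / 610 ≈ 2.307; 2 = 1652 / 726 ≈ 2.275; 3 = 925 / 481 ≈ 1.923.
|Δ from 2.236|: 1 0.071; 2 0.039; 3 0.313.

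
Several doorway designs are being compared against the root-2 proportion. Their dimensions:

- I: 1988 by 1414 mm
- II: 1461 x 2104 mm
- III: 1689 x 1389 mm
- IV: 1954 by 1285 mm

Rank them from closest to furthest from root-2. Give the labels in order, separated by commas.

I: 1988/1414 ≈ 1.406 → |1.406 − 1.414| = 0.008
II: 2104/1461 ≈ 1.440 → |1.440 − 1.414| = 0.026
III: 1689/1389 ≈ 1.216 → |1.216 − 1.414| = 0.198
IV: 1954/1285 ≈ 1.521 → |1.521 − 1.414| = 0.107

I, II, IV, III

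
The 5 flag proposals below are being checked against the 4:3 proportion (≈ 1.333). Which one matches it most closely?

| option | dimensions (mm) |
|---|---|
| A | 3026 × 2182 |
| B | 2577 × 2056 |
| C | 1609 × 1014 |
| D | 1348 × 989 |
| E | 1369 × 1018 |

Ratios (long/short): A ≈ 1.387; B ≈ 1.253; C ≈ 1.587; D ≈ 1.363; E ≈ 1.345.
4:3 ≈ 1.333; option E is nearest (Δ 0.012).

E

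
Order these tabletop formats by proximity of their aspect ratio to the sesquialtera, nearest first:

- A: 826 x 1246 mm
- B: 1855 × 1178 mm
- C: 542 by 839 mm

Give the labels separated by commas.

A, C, B

Ratios: A = 1246 / 826 ≈ 1.508; B = 1855 / 1178 ≈ 1.575; C = 839 / 542 ≈ 1.548.
|Δ from 1.500|: A 0.008; B 0.075; C 0.048.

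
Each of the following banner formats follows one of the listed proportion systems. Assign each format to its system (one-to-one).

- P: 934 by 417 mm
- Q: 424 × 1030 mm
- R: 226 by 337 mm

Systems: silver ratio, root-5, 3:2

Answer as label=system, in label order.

P=root-5, Q=silver ratio, R=3:2

P = 934/417 ≈ 2.240 → root-5 (2.236)
Q = 1030/424 ≈ 2.429 → silver ratio (2.414)
R = 337/226 ≈ 1.491 → 3:2 (1.500)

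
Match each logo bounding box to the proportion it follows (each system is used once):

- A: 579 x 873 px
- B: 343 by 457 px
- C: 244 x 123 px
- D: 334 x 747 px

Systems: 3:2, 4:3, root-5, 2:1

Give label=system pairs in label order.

A = 873/579 ≈ 1.508 → 3:2 (1.500)
B = 457/343 ≈ 1.332 → 4:3 (1.333)
C = 244/123 ≈ 1.984 → 2:1 (2.000)
D = 747/334 ≈ 2.237 → root-5 (2.236)

A=3:2, B=4:3, C=2:1, D=root-5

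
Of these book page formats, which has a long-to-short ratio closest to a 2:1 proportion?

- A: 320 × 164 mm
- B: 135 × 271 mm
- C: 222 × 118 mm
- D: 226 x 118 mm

B

Ratios (long/short): A ≈ 1.951; B ≈ 2.007; C ≈ 1.881; D ≈ 1.915.
2:1 ≈ 2.000; option B is nearest (Δ 0.007).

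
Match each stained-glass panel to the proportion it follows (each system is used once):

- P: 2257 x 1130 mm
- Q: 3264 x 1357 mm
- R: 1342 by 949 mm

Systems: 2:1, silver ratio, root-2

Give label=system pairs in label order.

P=2:1, Q=silver ratio, R=root-2

P = 2257/1130 ≈ 1.997 → 2:1 (2.000)
Q = 3264/1357 ≈ 2.405 → silver ratio (2.414)
R = 1342/949 ≈ 1.414 → root-2 (1.414)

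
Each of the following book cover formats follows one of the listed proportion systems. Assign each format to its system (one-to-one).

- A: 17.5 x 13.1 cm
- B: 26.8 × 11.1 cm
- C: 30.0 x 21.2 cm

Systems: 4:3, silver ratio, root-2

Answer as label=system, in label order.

Ratios: A ≈ 1.336; B ≈ 2.414; C ≈ 1.415.
Targets: 4:3 ≈ 1.333; silver ratio ≈ 2.414; root-2 ≈ 1.414.

A=4:3, B=silver ratio, C=root-2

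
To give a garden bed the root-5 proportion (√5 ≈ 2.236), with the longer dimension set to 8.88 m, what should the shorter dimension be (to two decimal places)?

root-5 ≈ 2.23607.
Shorter side = 8.88 ÷ 2.23607 ≈ 3.9713 → 3.97 m.

3.97 m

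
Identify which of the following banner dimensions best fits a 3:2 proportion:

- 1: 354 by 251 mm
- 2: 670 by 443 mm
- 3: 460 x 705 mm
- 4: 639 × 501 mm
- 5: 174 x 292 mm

Target 3:2 ≈ 1.500.
1: 1.410 (Δ0.090)  2: 1.512 (Δ0.012)  3: 1.533 (Δ0.033)  4: 1.275 (Δ0.225)  5: 1.678 (Δ0.178)

2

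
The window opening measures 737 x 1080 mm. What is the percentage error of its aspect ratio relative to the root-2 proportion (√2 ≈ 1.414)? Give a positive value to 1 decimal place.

Ratio = 1080 / 737 ≈ 1.4654.
Ideal root-2 ≈ 1.4142. |1.4654 − 1.4142| / 1.4142 ≈ 3.62% → 3.6%.

3.6%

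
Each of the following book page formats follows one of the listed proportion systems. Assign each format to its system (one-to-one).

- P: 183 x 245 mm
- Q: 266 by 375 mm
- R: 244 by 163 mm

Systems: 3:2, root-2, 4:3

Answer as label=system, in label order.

Ratios: P ≈ 1.339; Q ≈ 1.410; R ≈ 1.497.
Targets: 3:2 ≈ 1.500; root-2 ≈ 1.414; 4:3 ≈ 1.333.

P=4:3, Q=root-2, R=3:2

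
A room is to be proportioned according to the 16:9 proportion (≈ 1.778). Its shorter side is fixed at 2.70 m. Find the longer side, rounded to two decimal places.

4.80 m

16:9 ≈ 1.77778.
Longer side = 2.70 × 1.77778 ≈ 4.8000 → 4.80 m.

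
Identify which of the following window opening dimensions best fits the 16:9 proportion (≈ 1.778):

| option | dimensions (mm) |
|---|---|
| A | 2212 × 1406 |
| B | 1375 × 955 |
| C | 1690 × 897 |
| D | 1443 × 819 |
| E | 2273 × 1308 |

D

Target 16:9 ≈ 1.778.
A: 1.573 (Δ0.205)  B: 1.440 (Δ0.338)  C: 1.884 (Δ0.106)  D: 1.762 (Δ0.016)  E: 1.738 (Δ0.040)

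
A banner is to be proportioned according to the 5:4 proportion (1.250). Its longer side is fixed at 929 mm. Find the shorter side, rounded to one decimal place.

743.2 mm

5:4 = 1.25000.
Shorter side = 929 ÷ 1.25000 ≈ 743.200 → 743.2 mm.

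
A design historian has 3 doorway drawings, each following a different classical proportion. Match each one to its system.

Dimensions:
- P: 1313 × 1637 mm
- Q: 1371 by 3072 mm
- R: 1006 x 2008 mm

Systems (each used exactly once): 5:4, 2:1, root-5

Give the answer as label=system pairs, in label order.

P=5:4, Q=root-5, R=2:1

P = 1637/1313 ≈ 1.247 → 5:4 (1.250)
Q = 3072/1371 ≈ 2.241 → root-5 (2.236)
R = 2008/1006 ≈ 1.996 → 2:1 (2.000)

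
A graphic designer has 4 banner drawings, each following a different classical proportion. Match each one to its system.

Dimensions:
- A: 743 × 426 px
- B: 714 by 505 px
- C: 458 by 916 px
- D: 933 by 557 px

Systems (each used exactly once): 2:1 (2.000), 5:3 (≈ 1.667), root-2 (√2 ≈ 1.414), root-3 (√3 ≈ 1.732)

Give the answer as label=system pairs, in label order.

A=root-3, B=root-2, C=2:1, D=5:3

A = 743/426 ≈ 1.744 → root-3 (1.732)
B = 714/505 ≈ 1.414 → root-2 (1.414)
C = 916/458 ≈ 2.000 → 2:1 (2.000)
D = 933/557 ≈ 1.675 → 5:3 (1.667)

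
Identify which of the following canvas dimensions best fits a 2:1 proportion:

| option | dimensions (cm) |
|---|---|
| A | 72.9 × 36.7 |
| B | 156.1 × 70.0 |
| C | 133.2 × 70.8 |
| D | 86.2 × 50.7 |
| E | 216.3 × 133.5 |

Ratios (long/short): A ≈ 1.986; B ≈ 2.230; C ≈ 1.881; D ≈ 1.700; E ≈ 1.620.
2:1 ≈ 2.000; option A is nearest (Δ 0.014).

A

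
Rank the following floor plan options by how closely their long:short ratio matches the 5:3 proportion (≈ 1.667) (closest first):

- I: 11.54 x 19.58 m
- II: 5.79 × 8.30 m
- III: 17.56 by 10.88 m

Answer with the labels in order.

Ratios: I = 19.58 / 11.54 ≈ 1.697; II = 8.30 / 5.79 ≈ 1.434; III = 17.56 / 10.88 ≈ 1.614.
|Δ from 1.667|: I 0.030; II 0.233; III 0.053.

I, III, II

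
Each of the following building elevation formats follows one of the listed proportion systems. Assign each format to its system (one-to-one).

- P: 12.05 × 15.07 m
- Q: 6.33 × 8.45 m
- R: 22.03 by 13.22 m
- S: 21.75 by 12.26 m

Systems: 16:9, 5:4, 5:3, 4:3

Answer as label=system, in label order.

P=5:4, Q=4:3, R=5:3, S=16:9

P = 15.07/12.05 ≈ 1.251 → 5:4 (1.250)
Q = 8.45/6.33 ≈ 1.335 → 4:3 (1.333)
R = 22.03/13.22 ≈ 1.666 → 5:3 (1.667)
S = 21.75/12.26 ≈ 1.774 → 16:9 (1.778)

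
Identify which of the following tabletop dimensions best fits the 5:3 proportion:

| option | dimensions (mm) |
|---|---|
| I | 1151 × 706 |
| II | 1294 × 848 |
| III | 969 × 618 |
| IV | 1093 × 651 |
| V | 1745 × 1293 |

IV

Target 5:3 ≈ 1.667.
I: 1.630 (Δ0.037)  II: 1.526 (Δ0.141)  III: 1.568 (Δ0.099)  IV: 1.679 (Δ0.012)  V: 1.350 (Δ0.317)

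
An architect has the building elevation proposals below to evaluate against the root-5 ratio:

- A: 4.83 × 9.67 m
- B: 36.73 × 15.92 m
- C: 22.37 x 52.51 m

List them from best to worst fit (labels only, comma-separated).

B, C, A

A: 9.67/4.83 ≈ 2.002 → |2.002 − 2.236| = 0.234
B: 36.73/15.92 ≈ 2.307 → |2.307 − 2.236| = 0.071
C: 52.51/22.37 ≈ 2.347 → |2.347 − 2.236| = 0.111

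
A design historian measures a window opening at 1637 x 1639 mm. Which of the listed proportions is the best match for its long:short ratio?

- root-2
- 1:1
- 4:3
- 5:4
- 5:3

1639/1637 ≈ 1.001. Nearest candidates are 1:1 (1.000, off by 0.001) and 5:4 (1.250, off by 0.249).

1:1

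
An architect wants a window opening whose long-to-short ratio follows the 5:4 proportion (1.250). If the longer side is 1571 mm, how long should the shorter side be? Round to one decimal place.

1256.8 mm

5:4 = 1.25000.
Shorter side = 1571 ÷ 1.25000 ≈ 1256.800 → 1256.8 mm.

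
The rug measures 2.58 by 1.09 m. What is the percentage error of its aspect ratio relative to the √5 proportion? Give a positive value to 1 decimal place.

5.9%

Ratio = 2.58 / 1.09 ≈ 2.3670.
Ideal root-5 ≈ 2.2361. |2.3670 − 2.2361| / 2.2361 ≈ 5.85% → 5.9%.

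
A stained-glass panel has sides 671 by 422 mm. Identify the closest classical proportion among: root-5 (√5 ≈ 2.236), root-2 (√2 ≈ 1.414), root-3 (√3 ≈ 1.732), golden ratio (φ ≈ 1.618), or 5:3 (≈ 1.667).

671/422 ≈ 1.590. Nearest candidates are golden ratio (1.618, off by 0.028) and 5:3 (1.667, off by 0.077).

golden ratio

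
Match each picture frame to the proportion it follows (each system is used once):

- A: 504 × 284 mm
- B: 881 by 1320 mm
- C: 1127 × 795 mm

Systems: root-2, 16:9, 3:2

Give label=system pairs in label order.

A=16:9, B=3:2, C=root-2

A = 504/284 ≈ 1.775 → 16:9 (1.778)
B = 1320/881 ≈ 1.498 → 3:2 (1.500)
C = 1127/795 ≈ 1.418 → root-2 (1.414)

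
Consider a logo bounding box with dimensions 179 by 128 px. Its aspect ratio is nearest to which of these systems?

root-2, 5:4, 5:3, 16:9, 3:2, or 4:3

root-2

Ratio = 179 / 128 ≈ 1.398.
Distances: root-2 1.414 (Δ 0.016); 5:4 1.250 (Δ 0.148); 5:3 1.667 (Δ 0.269); 16:9 1.778 (Δ 0.380); 3:2 1.500 (Δ 0.102); 4:3 1.333 (Δ 0.065).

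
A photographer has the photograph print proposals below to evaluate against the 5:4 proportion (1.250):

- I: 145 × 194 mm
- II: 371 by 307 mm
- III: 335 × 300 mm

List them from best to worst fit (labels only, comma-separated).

II, I, III

I: 194/145 ≈ 1.338 → |1.338 − 1.250| = 0.088
II: 371/307 ≈ 1.208 → |1.208 − 1.250| = 0.042
III: 335/300 ≈ 1.117 → |1.117 − 1.250| = 0.133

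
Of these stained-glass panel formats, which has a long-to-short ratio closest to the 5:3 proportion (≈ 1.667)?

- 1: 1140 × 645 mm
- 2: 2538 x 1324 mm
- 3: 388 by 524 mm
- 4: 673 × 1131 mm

Target 5:3 ≈ 1.667.
1: 1.767 (Δ0.100)  2: 1.917 (Δ0.250)  3: 1.351 (Δ0.316)  4: 1.681 (Δ0.014)

4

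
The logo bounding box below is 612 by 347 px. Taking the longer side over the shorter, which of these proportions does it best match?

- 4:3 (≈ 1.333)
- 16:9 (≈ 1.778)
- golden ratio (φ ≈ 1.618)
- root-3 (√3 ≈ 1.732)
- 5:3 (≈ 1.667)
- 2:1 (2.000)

16:9

Ratio = 612 / 347 ≈ 1.764.
Distances: 4:3 1.333 (Δ 0.431); 16:9 1.778 (Δ 0.014); golden ratio 1.618 (Δ 0.146); root-3 1.732 (Δ 0.032); 5:3 1.667 (Δ 0.097); 2:1 2.000 (Δ 0.236).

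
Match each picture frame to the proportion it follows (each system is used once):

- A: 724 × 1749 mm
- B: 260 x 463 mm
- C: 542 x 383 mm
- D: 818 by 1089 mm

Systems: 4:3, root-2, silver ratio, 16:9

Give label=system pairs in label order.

A=silver ratio, B=16:9, C=root-2, D=4:3

A = 1749/724 ≈ 2.416 → silver ratio (2.414)
B = 463/260 ≈ 1.781 → 16:9 (1.778)
C = 542/383 ≈ 1.415 → root-2 (1.414)
D = 1089/818 ≈ 1.331 → 4:3 (1.333)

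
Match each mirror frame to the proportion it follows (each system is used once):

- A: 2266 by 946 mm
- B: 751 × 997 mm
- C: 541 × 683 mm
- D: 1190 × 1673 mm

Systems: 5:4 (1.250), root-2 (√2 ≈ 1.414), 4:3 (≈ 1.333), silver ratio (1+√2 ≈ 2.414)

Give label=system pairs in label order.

A=silver ratio, B=4:3, C=5:4, D=root-2

Ratios: A ≈ 2.395; B ≈ 1.328; C ≈ 1.262; D ≈ 1.406.
Targets: 5:4 ≈ 1.250; root-2 ≈ 1.414; 4:3 ≈ 1.333; silver ratio ≈ 2.414.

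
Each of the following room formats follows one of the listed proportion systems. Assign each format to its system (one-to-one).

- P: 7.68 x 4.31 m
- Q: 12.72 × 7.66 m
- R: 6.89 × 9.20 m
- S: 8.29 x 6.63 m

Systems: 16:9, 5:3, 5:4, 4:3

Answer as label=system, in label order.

P=16:9, Q=5:3, R=4:3, S=5:4

Ratios: P ≈ 1.782; Q ≈ 1.661; R ≈ 1.335; S ≈ 1.250.
Targets: 16:9 ≈ 1.778; 5:3 ≈ 1.667; 5:4 ≈ 1.250; 4:3 ≈ 1.333.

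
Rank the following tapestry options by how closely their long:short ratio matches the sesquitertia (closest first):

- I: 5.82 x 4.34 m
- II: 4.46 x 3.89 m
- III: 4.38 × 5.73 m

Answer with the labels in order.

I: 5.82/4.34 ≈ 1.341 → |1.341 − 1.333| = 0.008
II: 4.46/3.89 ≈ 1.147 → |1.147 − 1.333| = 0.186
III: 5.73/4.38 ≈ 1.308 → |1.308 − 1.333| = 0.025

I, III, II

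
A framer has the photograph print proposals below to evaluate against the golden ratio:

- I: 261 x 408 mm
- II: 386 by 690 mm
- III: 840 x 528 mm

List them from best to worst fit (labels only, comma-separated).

III, I, II

Ratios: I = 408 / 261 ≈ 1.563; II = 690 / 386 ≈ 1.788; III = 840 / 528 ≈ 1.591.
|Δ from 1.618|: I 0.055; II 0.170; III 0.027.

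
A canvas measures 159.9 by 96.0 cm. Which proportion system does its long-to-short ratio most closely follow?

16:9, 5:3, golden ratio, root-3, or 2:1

5:3

Ratio = 159.9 / 96.0 ≈ 1.666.
Distances: 16:9 1.778 (Δ 0.112); 5:3 1.667 (Δ 0.001); golden ratio 1.618 (Δ 0.048); root-3 1.732 (Δ 0.066); 2:1 2.000 (Δ 0.334).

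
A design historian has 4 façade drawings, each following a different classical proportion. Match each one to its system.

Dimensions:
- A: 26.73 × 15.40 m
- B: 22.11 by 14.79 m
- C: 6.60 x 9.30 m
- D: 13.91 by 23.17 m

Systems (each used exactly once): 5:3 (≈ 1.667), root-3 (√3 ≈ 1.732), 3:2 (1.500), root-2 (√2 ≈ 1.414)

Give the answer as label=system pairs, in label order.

Ratios: A ≈ 1.736; B ≈ 1.495; C ≈ 1.409; D ≈ 1.666.
Targets: 5:3 ≈ 1.667; root-3 ≈ 1.732; 3:2 ≈ 1.500; root-2 ≈ 1.414.

A=root-3, B=3:2, C=root-2, D=5:3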